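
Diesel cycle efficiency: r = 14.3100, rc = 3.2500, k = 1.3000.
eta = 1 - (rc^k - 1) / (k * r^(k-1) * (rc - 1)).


r^(k-1) = 2.2217
rc^k = 4.6286
eta = 0.4416 = 44.1633%

44.1633%


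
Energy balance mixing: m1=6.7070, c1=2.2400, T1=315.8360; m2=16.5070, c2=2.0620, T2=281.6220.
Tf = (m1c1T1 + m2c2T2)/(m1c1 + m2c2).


num = 14330.7092
den = 49.0611
Tf = 292.0991 K

292.0991 K


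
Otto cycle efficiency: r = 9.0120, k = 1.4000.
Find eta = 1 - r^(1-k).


r^(k-1) = 2.4095
eta = 1 - 1/2.4095 = 0.5850 = 58.4978%

58.4978%


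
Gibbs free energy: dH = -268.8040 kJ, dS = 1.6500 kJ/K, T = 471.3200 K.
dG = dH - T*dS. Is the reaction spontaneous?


T*dS = 471.3200 * 1.6500 = 777.6780 kJ
dG = -268.8040 - 777.6780 = -1046.4820 kJ (spontaneous)

dG = -1046.4820 kJ, spontaneous


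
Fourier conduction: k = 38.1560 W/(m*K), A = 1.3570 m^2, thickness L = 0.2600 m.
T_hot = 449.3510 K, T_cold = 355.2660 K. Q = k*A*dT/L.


dT = 94.0850 K
Q = 38.1560 * 1.3570 * 94.0850 / 0.2600 = 18736.5544 W

18736.5544 W


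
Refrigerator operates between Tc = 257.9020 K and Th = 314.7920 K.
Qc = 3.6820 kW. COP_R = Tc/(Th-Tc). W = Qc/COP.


COP = 257.9020 / 56.8900 = 4.5333
W = 3.6820 / 4.5333 = 0.8122 kW

COP = 4.5333, W = 0.8122 kW


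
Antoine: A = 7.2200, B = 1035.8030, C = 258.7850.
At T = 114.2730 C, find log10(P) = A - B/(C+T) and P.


C+T = 373.0580
B/(C+T) = 2.7765
log10(P) = 7.2200 - 2.7765 = 4.4435
P = 10^4.4435 = 27763.8695 mmHg

27763.8695 mmHg


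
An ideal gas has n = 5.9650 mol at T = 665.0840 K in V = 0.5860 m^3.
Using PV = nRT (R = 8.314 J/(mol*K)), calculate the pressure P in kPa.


P = nRT/V = 5.9650 * 8.314 * 665.0840 / 0.5860
= 32983.5175 / 0.5860 = 56285.8660 Pa = 56.2859 kPa

56.2859 kPa


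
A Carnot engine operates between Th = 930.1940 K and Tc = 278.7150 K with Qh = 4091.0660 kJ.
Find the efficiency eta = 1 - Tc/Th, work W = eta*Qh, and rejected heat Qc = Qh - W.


eta = 1 - 278.7150/930.1940 = 0.7004
W = 0.7004 * 4091.0660 = 2865.2556 kJ
Qc = 4091.0660 - 2865.2556 = 1225.8104 kJ

eta = 70.0369%, W = 2865.2556 kJ, Qc = 1225.8104 kJ


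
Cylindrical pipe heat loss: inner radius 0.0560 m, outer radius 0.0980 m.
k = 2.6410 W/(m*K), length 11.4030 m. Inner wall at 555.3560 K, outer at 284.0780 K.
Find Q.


dT = 271.2780 K
ln(ro/ri) = 0.5596
Q = 2*pi*2.6410*11.4030*271.2780 / 0.5596 = 91725.9061 W

91725.9061 W


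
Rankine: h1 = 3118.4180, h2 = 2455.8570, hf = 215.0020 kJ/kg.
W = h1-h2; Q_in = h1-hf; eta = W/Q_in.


W = 662.5610 kJ/kg
Q_in = 2903.4160 kJ/kg
eta = 0.2282 = 22.8201%

eta = 22.8201%


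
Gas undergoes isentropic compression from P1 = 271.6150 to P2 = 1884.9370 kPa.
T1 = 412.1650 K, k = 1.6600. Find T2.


(k-1)/k = 0.3976
(P2/P1)^exp = 2.1603
T2 = 412.1650 * 2.1603 = 890.3915 K

890.3915 K


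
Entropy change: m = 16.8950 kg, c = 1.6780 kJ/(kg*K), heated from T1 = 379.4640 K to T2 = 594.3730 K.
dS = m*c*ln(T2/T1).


T2/T1 = 1.5663
ln(T2/T1) = 0.4487
dS = 16.8950 * 1.6780 * 0.4487 = 12.7219 kJ/K

12.7219 kJ/K


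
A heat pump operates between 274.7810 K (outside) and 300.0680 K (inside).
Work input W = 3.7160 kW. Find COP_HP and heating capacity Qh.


COP = 300.0680 / 25.2870 = 11.8665
Qh = 11.8665 * 3.7160 = 44.0959 kW

COP = 11.8665, Qh = 44.0959 kW


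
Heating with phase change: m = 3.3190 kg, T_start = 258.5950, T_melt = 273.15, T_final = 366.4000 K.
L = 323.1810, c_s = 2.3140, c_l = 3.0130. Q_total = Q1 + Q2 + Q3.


Q1 (sensible, solid) = 3.3190 * 2.3140 * 14.5550 = 111.7848 kJ
Q2 (latent) = 3.3190 * 323.1810 = 1072.6377 kJ
Q3 (sensible, liquid) = 3.3190 * 3.0130 * 93.2500 = 932.5137 kJ
Q_total = 2116.9363 kJ

2116.9363 kJ


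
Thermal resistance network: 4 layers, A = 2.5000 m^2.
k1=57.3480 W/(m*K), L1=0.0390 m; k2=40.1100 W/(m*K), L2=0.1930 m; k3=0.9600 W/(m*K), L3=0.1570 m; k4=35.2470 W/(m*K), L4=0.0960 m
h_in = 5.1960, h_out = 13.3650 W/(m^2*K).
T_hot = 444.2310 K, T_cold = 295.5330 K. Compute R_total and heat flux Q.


R_conv_in = 1/(5.1960*2.5000) = 0.0770
R_1 = 0.0390/(57.3480*2.5000) = 0.0003
R_2 = 0.1930/(40.1100*2.5000) = 0.0019
R_3 = 0.1570/(0.9600*2.5000) = 0.0654
R_4 = 0.0960/(35.2470*2.5000) = 0.0011
R_conv_out = 1/(13.3650*2.5000) = 0.0299
R_total = 0.1756 K/W
Q = 148.6980 / 0.1756 = 846.7317 W

R_total = 0.1756 K/W, Q = 846.7317 W


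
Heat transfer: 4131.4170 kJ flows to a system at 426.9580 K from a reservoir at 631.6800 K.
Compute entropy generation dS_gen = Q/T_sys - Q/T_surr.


dS_sys = 4131.4170/426.9580 = 9.6764 kJ/K
dS_surr = -4131.4170/631.6800 = -6.5404 kJ/K
dS_gen = 9.6764 - 6.5404 = 3.1360 kJ/K (irreversible)

dS_gen = 3.1360 kJ/K, irreversible


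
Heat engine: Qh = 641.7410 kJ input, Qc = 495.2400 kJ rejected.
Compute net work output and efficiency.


W = 641.7410 - 495.2400 = 146.5010 kJ
eta = 146.5010 / 641.7410 = 0.2283 = 22.8287%

W = 146.5010 kJ, eta = 22.8287%


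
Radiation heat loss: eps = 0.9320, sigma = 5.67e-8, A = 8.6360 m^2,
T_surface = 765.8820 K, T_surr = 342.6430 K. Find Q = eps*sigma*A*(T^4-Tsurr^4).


T^4 = 3.4407e+11
Tsurr^4 = 1.3784e+10
Q = 0.9320 * 5.67e-8 * 8.6360 * 3.3029e+11 = 150731.0646 W

150731.0646 W


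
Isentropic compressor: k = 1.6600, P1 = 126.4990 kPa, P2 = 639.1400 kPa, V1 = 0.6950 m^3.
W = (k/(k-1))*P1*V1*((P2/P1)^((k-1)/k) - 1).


(k-1)/k = 0.3976
(P2/P1)^exp = 1.9042
W = 2.5152 * 126.4990 * 0.6950 * (1.9042 - 1) = 199.9363 kJ

199.9363 kJ


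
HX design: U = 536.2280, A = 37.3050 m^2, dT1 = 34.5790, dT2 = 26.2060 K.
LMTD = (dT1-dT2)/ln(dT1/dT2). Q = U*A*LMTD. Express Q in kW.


LMTD = 30.1993 K
Q = 536.2280 * 37.3050 * 30.1993 = 604106.1708 W = 604.1062 kW

604.1062 kW


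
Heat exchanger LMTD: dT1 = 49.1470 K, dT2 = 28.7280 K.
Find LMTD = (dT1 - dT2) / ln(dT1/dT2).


dT1/dT2 = 1.7108
ln(dT1/dT2) = 0.5369
LMTD = 20.4190 / 0.5369 = 38.0282 K

38.0282 K


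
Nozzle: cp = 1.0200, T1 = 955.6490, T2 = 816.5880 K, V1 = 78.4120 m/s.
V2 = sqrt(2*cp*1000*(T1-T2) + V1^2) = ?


dT = 139.0610 K
2*cp*1000*dT = 283684.4400
V1^2 = 6148.4417
V2 = sqrt(289832.8817) = 538.3613 m/s

538.3613 m/s


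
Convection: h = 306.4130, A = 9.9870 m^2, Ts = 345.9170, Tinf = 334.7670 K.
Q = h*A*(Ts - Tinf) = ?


dT = 11.1500 K
Q = 306.4130 * 9.9870 * 11.1500 = 34120.6349 W

34120.6349 W


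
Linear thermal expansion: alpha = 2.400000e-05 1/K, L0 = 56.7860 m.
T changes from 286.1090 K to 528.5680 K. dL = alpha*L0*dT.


dT = 242.4590 K
dL = 2.400000e-05 * 56.7860 * 242.4590 = 0.330439 m
L_final = 57.116439 m

dL = 0.330439 m


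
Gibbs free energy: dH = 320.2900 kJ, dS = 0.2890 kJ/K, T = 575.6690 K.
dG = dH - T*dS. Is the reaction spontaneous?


T*dS = 575.6690 * 0.2890 = 166.3683 kJ
dG = 320.2900 - 166.3683 = 153.9217 kJ (non-spontaneous)

dG = 153.9217 kJ, non-spontaneous


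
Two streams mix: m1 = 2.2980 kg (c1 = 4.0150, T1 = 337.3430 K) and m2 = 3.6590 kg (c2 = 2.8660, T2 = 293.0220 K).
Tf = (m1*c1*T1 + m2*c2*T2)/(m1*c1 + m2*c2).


num = 6185.3171
den = 19.7132
Tf = 313.7658 K

313.7658 K


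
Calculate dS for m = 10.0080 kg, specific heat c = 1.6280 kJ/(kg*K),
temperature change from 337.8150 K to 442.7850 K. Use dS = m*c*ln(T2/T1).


T2/T1 = 1.3107
ln(T2/T1) = 0.2706
dS = 10.0080 * 1.6280 * 0.2706 = 4.4087 kJ/K

4.4087 kJ/K


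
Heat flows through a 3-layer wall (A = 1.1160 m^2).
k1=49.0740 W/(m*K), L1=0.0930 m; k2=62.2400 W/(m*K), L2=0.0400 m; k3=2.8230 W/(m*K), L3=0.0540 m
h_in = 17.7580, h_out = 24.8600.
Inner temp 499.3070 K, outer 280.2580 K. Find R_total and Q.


R_conv_in = 1/(17.7580*1.1160) = 0.0505
R_1 = 0.0930/(49.0740*1.1160) = 0.0017
R_2 = 0.0400/(62.2400*1.1160) = 0.0006
R_3 = 0.0540/(2.8230*1.1160) = 0.0171
R_conv_out = 1/(24.8600*1.1160) = 0.0360
R_total = 0.1059 K/W
Q = 219.0490 / 0.1059 = 2068.1037 W

R_total = 0.1059 K/W, Q = 2068.1037 W


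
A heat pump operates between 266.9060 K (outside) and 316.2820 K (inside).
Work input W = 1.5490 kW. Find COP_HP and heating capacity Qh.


COP = 316.2820 / 49.3760 = 6.4056
Qh = 6.4056 * 1.5490 = 9.9222 kW

COP = 6.4056, Qh = 9.9222 kW


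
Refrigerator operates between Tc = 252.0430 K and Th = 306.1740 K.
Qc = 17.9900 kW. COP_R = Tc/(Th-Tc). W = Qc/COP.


COP = 252.0430 / 54.1310 = 4.6562
W = 17.9900 / 4.6562 = 3.8637 kW

COP = 4.6562, W = 3.8637 kW


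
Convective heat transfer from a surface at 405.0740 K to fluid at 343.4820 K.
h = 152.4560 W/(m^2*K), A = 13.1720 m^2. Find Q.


dT = 61.5920 K
Q = 152.4560 * 13.1720 * 61.5920 = 123686.0014 W

123686.0014 W


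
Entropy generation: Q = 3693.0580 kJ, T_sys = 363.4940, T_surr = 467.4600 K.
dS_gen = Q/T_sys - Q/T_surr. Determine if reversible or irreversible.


dS_sys = 3693.0580/363.4940 = 10.1599 kJ/K
dS_surr = -3693.0580/467.4600 = -7.9003 kJ/K
dS_gen = 10.1599 - 7.9003 = 2.2596 kJ/K (irreversible)

dS_gen = 2.2596 kJ/K, irreversible


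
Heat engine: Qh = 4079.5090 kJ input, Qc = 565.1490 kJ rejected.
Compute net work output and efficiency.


W = 4079.5090 - 565.1490 = 3514.3600 kJ
eta = 3514.3600 / 4079.5090 = 0.8615 = 86.1466%

W = 3514.3600 kJ, eta = 86.1466%


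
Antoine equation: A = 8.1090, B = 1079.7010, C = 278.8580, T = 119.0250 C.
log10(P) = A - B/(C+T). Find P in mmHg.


C+T = 397.8830
B/(C+T) = 2.7136
log10(P) = 8.1090 - 2.7136 = 5.3954
P = 10^5.3954 = 248533.9352 mmHg

248533.9352 mmHg


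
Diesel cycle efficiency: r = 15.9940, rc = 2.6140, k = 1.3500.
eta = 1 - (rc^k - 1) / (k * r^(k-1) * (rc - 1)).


r^(k-1) = 2.6387
rc^k = 3.6590
eta = 0.5375 = 53.7517%

53.7517%


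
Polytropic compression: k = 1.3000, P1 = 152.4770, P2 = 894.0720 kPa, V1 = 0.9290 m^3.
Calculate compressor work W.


(k-1)/k = 0.2308
(P2/P1)^exp = 1.5041
W = 4.3333 * 152.4770 * 0.9290 * (1.5041 - 1) = 309.4123 kJ

309.4123 kJ


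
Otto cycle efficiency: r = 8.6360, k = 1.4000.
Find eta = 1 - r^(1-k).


r^(k-1) = 2.3688
eta = 1 - 1/2.3688 = 0.5778 = 57.7842%

57.7842%


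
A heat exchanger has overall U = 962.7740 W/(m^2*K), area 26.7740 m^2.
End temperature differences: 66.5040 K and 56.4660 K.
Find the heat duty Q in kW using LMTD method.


LMTD = 61.3482 K
Q = 962.7740 * 26.7740 * 61.3482 = 1581391.3789 W = 1581.3914 kW

1581.3914 kW


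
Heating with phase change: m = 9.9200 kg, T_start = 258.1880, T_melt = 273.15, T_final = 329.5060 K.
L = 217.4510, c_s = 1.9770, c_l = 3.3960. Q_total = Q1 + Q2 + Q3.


Q1 (sensible, solid) = 9.9200 * 1.9770 * 14.9620 = 293.4324 kJ
Q2 (latent) = 9.9200 * 217.4510 = 2157.1139 kJ
Q3 (sensible, liquid) = 9.9200 * 3.3960 * 56.3560 = 1898.5390 kJ
Q_total = 4349.0852 kJ

4349.0852 kJ


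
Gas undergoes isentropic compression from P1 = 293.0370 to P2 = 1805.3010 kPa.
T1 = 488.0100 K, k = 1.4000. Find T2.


(k-1)/k = 0.2857
(P2/P1)^exp = 1.6812
T2 = 488.0100 * 1.6812 = 820.4205 K

820.4205 K


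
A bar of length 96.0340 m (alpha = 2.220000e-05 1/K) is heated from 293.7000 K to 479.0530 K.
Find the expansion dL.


dT = 185.3530 K
dL = 2.220000e-05 * 96.0340 * 185.3530 = 0.395164 m
L_final = 96.429164 m

dL = 0.395164 m


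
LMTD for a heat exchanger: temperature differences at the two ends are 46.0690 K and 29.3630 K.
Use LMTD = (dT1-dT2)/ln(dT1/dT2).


dT1/dT2 = 1.5689
ln(dT1/dT2) = 0.4504
LMTD = 16.7060 / 0.4504 = 37.0911 K

37.0911 K


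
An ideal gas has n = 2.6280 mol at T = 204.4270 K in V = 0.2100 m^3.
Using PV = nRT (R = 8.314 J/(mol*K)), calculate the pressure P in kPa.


P = nRT/V = 2.6280 * 8.314 * 204.4270 / 0.2100
= 4466.5648 / 0.2100 = 21269.3561 Pa = 21.2694 kPa

21.2694 kPa


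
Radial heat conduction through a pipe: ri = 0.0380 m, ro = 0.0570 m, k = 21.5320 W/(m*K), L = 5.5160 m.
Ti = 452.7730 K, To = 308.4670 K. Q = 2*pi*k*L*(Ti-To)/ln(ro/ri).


dT = 144.3060 K
ln(ro/ri) = 0.4055
Q = 2*pi*21.5320*5.5160*144.3060 / 0.4055 = 265594.6963 W

265594.6963 W


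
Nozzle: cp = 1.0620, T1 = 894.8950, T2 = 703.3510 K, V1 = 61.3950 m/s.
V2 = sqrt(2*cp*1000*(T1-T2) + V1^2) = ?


dT = 191.5440 K
2*cp*1000*dT = 406839.4560
V1^2 = 3769.3460
V2 = sqrt(410608.8020) = 640.7876 m/s

640.7876 m/s


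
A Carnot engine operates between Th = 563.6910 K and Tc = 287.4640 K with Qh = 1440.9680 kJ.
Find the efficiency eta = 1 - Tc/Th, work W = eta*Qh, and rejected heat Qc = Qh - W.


eta = 1 - 287.4640/563.6910 = 0.4900
W = 0.4900 * 1440.9680 = 706.1214 kJ
Qc = 1440.9680 - 706.1214 = 734.8466 kJ

eta = 49.0033%, W = 706.1214 kJ, Qc = 734.8466 kJ


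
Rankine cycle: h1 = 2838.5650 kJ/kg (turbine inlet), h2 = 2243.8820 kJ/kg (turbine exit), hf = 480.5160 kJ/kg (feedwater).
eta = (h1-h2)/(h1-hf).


W = 594.6830 kJ/kg
Q_in = 2358.0490 kJ/kg
eta = 0.2522 = 25.2193%

eta = 25.2193%


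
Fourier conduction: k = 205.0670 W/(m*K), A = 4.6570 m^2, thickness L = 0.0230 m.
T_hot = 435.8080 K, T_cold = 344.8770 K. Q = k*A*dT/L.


dT = 90.9310 K
Q = 205.0670 * 4.6570 * 90.9310 / 0.0230 = 3775601.4754 W

3775601.4754 W


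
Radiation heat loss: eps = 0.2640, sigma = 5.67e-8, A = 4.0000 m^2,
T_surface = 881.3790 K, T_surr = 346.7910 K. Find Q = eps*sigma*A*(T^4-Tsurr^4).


T^4 = 6.0346e+11
Tsurr^4 = 1.4463e+10
Q = 0.2640 * 5.67e-8 * 4.0000 * 5.8900e+11 = 35266.4794 W

35266.4794 W


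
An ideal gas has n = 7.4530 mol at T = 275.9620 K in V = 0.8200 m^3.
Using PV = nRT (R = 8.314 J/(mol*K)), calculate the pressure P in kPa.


P = nRT/V = 7.4530 * 8.314 * 275.9620 / 0.8200
= 17099.7762 / 0.8200 = 20853.3855 Pa = 20.8534 kPa

20.8534 kPa


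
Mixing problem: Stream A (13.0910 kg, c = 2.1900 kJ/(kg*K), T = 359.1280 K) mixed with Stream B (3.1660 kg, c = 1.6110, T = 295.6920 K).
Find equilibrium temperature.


num = 11804.0999
den = 33.7697
Tf = 349.5469 K

349.5469 K


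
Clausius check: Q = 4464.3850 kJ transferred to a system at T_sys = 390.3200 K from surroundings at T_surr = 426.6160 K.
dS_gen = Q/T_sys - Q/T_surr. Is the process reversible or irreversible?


dS_sys = 4464.3850/390.3200 = 11.4378 kJ/K
dS_surr = -4464.3850/426.6160 = -10.4646 kJ/K
dS_gen = 11.4378 - 10.4646 = 0.9731 kJ/K (irreversible)

dS_gen = 0.9731 kJ/K, irreversible


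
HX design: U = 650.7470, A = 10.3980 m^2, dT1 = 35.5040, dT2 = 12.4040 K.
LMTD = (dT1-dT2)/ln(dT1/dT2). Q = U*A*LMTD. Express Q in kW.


LMTD = 21.9660 K
Q = 650.7470 * 10.3980 * 21.9660 = 148632.0617 W = 148.6321 kW

148.6321 kW


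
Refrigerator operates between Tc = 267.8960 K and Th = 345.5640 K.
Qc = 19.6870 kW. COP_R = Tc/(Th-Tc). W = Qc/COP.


COP = 267.8960 / 77.6680 = 3.4492
W = 19.6870 / 3.4492 = 5.7076 kW

COP = 3.4492, W = 5.7076 kW


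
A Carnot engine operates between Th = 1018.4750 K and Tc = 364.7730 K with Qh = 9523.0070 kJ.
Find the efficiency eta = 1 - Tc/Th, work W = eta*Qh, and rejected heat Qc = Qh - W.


eta = 1 - 364.7730/1018.4750 = 0.6418
W = 0.6418 * 9523.0070 = 6112.2843 kJ
Qc = 9523.0070 - 6112.2843 = 3410.7227 kJ

eta = 64.1844%, W = 6112.2843 kJ, Qc = 3410.7227 kJ


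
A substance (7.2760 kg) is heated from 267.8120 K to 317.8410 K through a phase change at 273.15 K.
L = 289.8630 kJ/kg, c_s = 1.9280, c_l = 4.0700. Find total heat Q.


Q1 (sensible, solid) = 7.2760 * 1.9280 * 5.3380 = 74.8821 kJ
Q2 (latent) = 7.2760 * 289.8630 = 2109.0432 kJ
Q3 (sensible, liquid) = 7.2760 * 4.0700 * 44.6910 = 1323.4489 kJ
Q_total = 3507.3742 kJ

3507.3742 kJ


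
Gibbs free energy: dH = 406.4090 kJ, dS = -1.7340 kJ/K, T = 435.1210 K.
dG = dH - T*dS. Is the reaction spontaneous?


T*dS = 435.1210 * -1.7340 = -754.4998 kJ
dG = 406.4090 + 754.4998 = 1160.9088 kJ (non-spontaneous)

dG = 1160.9088 kJ, non-spontaneous


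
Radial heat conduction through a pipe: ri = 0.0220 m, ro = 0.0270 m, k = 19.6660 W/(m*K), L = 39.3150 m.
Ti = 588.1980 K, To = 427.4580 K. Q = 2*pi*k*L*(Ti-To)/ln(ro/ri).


dT = 160.7400 K
ln(ro/ri) = 0.2048
Q = 2*pi*19.6660*39.3150*160.7400 / 0.2048 = 3812940.6334 W

3812940.6334 W


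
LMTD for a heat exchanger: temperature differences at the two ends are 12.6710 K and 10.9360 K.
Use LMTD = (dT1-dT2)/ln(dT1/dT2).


dT1/dT2 = 1.1587
ln(dT1/dT2) = 0.1473
LMTD = 1.7350 / 0.1473 = 11.7822 K

11.7822 K


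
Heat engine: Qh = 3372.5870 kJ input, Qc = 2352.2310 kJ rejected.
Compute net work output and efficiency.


W = 3372.5870 - 2352.2310 = 1020.3560 kJ
eta = 1020.3560 / 3372.5870 = 0.3025 = 30.2544%

W = 1020.3560 kJ, eta = 30.2544%


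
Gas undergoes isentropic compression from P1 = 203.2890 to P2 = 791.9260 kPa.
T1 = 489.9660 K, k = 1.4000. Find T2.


(k-1)/k = 0.2857
(P2/P1)^exp = 1.4748
T2 = 489.9660 * 1.4748 = 722.6041 K

722.6041 K


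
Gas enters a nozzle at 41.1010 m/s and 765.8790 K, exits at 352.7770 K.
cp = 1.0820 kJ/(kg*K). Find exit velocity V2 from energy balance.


dT = 413.1020 K
2*cp*1000*dT = 893952.7280
V1^2 = 1689.2922
V2 = sqrt(895642.0202) = 946.3837 m/s

946.3837 m/s


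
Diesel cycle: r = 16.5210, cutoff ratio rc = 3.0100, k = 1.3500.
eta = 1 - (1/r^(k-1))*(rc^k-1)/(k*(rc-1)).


r^(k-1) = 2.6688
rc^k = 4.4265
eta = 0.5268 = 52.6834%

52.6834%


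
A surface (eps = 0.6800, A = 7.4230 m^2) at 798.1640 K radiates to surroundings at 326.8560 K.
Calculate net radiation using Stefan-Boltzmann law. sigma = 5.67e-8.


T^4 = 4.0585e+11
Tsurr^4 = 1.1414e+10
Q = 0.6800 * 5.67e-8 * 7.4230 * 3.9444e+11 = 112888.9426 W

112888.9426 W


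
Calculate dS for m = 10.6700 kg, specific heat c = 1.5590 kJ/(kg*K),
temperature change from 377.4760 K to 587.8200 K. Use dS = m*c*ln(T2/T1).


T2/T1 = 1.5572
ln(T2/T1) = 0.4429
dS = 10.6700 * 1.5590 * 0.4429 = 7.3677 kJ/K

7.3677 kJ/K


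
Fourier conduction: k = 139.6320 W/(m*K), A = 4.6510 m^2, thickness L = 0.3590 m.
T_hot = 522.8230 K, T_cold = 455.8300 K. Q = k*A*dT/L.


dT = 66.9930 K
Q = 139.6320 * 4.6510 * 66.9930 / 0.3590 = 121189.8578 W

121189.8578 W


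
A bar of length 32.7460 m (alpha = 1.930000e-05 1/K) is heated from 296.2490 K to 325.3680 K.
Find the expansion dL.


dT = 29.1190 K
dL = 1.930000e-05 * 32.7460 * 29.1190 = 0.018403 m
L_final = 32.764403 m

dL = 0.018403 m


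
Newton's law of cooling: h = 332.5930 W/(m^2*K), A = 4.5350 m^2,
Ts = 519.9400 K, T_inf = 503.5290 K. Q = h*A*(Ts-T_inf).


dT = 16.4110 K
Q = 332.5930 * 4.5350 * 16.4110 = 24752.8632 W

24752.8632 W


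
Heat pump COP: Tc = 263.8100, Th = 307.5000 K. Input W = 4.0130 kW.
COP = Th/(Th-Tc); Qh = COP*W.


COP = 307.5000 / 43.6900 = 7.0382
Qh = 7.0382 * 4.0130 = 28.2444 kW

COP = 7.0382, Qh = 28.2444 kW


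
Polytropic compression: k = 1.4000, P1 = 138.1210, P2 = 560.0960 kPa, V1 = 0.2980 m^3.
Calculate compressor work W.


(k-1)/k = 0.2857
(P2/P1)^exp = 1.4918
W = 3.5000 * 138.1210 * 0.2980 * (1.4918 - 1) = 70.8510 kJ

70.8510 kJ


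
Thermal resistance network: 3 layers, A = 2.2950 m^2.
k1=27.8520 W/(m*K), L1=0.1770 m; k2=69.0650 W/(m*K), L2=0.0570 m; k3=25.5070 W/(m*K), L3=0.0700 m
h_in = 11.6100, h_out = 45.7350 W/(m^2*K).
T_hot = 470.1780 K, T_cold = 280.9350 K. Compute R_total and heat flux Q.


R_conv_in = 1/(11.6100*2.2950) = 0.0375
R_1 = 0.1770/(27.8520*2.2950) = 0.0028
R_2 = 0.0570/(69.0650*2.2950) = 0.0004
R_3 = 0.0700/(25.5070*2.2950) = 0.0012
R_conv_out = 1/(45.7350*2.2950) = 0.0095
R_total = 0.0514 K/W
Q = 189.2430 / 0.0514 = 3683.0377 W

R_total = 0.0514 K/W, Q = 3683.0377 W


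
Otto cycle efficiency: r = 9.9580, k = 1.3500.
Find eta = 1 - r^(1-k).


r^(k-1) = 2.2354
eta = 1 - 1/2.2354 = 0.5527 = 55.2658%

55.2658%


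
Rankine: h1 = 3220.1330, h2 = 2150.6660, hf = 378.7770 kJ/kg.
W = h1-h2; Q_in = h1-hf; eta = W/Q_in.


W = 1069.4670 kJ/kg
Q_in = 2841.3560 kJ/kg
eta = 0.3764 = 37.6393%

eta = 37.6393%


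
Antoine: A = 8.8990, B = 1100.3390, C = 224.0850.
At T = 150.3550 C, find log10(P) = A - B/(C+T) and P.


C+T = 374.4400
B/(C+T) = 2.9386
log10(P) = 8.8990 - 2.9386 = 5.9604
P = 10^5.9604 = 912797.2415 mmHg

912797.2415 mmHg


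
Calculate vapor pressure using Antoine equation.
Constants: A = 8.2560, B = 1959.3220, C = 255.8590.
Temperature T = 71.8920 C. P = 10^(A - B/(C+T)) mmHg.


C+T = 327.7510
B/(C+T) = 5.9781
log10(P) = 8.2560 - 5.9781 = 2.2779
P = 10^2.2779 = 189.6353 mmHg

189.6353 mmHg


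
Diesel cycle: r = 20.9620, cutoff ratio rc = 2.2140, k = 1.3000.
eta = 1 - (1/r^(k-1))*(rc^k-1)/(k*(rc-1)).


r^(k-1) = 2.4913
rc^k = 2.8102
eta = 0.5396 = 53.9611%

53.9611%


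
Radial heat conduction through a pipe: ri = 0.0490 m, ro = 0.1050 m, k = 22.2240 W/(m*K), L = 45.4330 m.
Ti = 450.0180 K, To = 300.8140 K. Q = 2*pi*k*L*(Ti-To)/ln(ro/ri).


dT = 149.2040 K
ln(ro/ri) = 0.7621
Q = 2*pi*22.2240*45.4330*149.2040 / 0.7621 = 1241993.1269 W

1241993.1269 W


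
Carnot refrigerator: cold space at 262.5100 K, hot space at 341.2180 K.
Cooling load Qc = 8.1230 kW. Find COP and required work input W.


COP = 262.5100 / 78.7080 = 3.3352
W = 8.1230 / 3.3352 = 2.4355 kW

COP = 3.3352, W = 2.4355 kW


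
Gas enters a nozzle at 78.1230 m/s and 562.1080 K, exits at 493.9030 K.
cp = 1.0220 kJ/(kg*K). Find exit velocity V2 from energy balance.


dT = 68.2050 K
2*cp*1000*dT = 139411.0200
V1^2 = 6103.2031
V2 = sqrt(145514.2231) = 381.4633 m/s

381.4633 m/s


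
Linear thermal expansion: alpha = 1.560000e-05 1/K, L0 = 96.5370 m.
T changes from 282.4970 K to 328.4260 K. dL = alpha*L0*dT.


dT = 45.9290 K
dL = 1.560000e-05 * 96.5370 * 45.9290 = 0.069168 m
L_final = 96.606168 m

dL = 0.069168 m


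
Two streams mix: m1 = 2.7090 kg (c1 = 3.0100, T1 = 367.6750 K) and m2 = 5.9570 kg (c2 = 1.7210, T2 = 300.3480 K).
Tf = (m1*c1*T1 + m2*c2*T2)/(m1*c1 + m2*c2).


num = 6077.2218
den = 18.4061
Tf = 330.1746 K

330.1746 K


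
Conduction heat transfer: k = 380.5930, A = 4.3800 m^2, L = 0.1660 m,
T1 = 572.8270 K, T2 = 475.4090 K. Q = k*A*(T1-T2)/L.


dT = 97.4180 K
Q = 380.5930 * 4.3800 * 97.4180 / 0.1660 = 978286.4269 W

978286.4269 W


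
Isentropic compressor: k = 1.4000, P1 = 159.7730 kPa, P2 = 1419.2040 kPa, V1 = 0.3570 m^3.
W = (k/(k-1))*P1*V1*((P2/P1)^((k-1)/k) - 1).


(k-1)/k = 0.2857
(P2/P1)^exp = 1.8664
W = 3.5000 * 159.7730 * 0.3570 * (1.8664 - 1) = 172.9710 kJ

172.9710 kJ


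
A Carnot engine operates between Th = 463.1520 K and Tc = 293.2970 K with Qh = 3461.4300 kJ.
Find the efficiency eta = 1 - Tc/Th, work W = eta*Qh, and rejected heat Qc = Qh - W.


eta = 1 - 293.2970/463.1520 = 0.3667
W = 0.3667 * 3461.4300 = 1269.4346 kJ
Qc = 3461.4300 - 1269.4346 = 2191.9954 kJ

eta = 36.6737%, W = 1269.4346 kJ, Qc = 2191.9954 kJ


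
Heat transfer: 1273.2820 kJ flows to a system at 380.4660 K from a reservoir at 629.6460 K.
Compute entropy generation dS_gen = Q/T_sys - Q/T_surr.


dS_sys = 1273.2820/380.4660 = 3.3466 kJ/K
dS_surr = -1273.2820/629.6460 = -2.0222 kJ/K
dS_gen = 3.3466 - 2.0222 = 1.3244 kJ/K (irreversible)

dS_gen = 1.3244 kJ/K, irreversible


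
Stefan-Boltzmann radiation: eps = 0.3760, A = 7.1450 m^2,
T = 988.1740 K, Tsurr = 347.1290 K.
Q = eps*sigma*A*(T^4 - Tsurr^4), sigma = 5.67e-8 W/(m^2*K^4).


T^4 = 9.5353e+11
Tsurr^4 = 1.4520e+10
Q = 0.3760 * 5.67e-8 * 7.1450 * 9.3901e+11 = 143035.1320 W

143035.1320 W


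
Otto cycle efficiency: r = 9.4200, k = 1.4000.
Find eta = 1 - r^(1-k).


r^(k-1) = 2.4526
eta = 1 - 1/2.4526 = 0.5923 = 59.2263%

59.2263%


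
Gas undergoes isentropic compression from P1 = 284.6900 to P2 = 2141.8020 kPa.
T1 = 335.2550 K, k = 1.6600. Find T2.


(k-1)/k = 0.3976
(P2/P1)^exp = 2.2308
T2 = 335.2550 * 2.2308 = 747.8703 K

747.8703 K


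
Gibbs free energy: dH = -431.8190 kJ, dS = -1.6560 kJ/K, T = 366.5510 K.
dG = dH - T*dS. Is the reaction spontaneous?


T*dS = 366.5510 * -1.6560 = -607.0085 kJ
dG = -431.8190 + 607.0085 = 175.1895 kJ (non-spontaneous)

dG = 175.1895 kJ, non-spontaneous


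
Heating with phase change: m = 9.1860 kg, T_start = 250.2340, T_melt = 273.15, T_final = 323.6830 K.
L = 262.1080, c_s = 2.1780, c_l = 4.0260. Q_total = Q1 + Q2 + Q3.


Q1 (sensible, solid) = 9.1860 * 2.1780 * 22.9160 = 458.4829 kJ
Q2 (latent) = 9.1860 * 262.1080 = 2407.7241 kJ
Q3 (sensible, liquid) = 9.1860 * 4.0260 * 50.5330 = 1868.8537 kJ
Q_total = 4735.0606 kJ

4735.0606 kJ


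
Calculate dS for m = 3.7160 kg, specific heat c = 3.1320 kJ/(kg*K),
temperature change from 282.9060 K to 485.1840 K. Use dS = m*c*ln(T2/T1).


T2/T1 = 1.7150
ln(T2/T1) = 0.5394
dS = 3.7160 * 3.1320 * 0.5394 = 6.2780 kJ/K

6.2780 kJ/K


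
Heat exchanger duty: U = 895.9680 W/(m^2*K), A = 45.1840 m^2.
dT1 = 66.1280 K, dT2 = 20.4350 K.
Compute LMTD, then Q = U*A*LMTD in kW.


LMTD = 38.9094 K
Q = 895.9680 * 45.1840 * 38.9094 = 1575185.9568 W = 1575.1860 kW

1575.1860 kW


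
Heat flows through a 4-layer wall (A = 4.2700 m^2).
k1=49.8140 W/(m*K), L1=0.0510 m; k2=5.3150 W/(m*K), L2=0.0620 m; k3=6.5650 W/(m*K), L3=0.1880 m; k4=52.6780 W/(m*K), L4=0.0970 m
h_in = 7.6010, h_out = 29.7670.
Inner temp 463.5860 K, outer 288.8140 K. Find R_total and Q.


R_conv_in = 1/(7.6010*4.2700) = 0.0308
R_1 = 0.0510/(49.8140*4.2700) = 0.0002
R_2 = 0.0620/(5.3150*4.2700) = 0.0027
R_3 = 0.1880/(6.5650*4.2700) = 0.0067
R_4 = 0.0970/(52.6780*4.2700) = 0.0004
R_conv_out = 1/(29.7670*4.2700) = 0.0079
R_total = 0.0488 K/W
Q = 174.7720 / 0.0488 = 3582.3067 W

R_total = 0.0488 K/W, Q = 3582.3067 W


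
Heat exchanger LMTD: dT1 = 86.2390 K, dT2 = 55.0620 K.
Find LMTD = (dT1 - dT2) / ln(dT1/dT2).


dT1/dT2 = 1.5662
ln(dT1/dT2) = 0.4487
LMTD = 31.1770 / 0.4487 = 69.4887 K

69.4887 K


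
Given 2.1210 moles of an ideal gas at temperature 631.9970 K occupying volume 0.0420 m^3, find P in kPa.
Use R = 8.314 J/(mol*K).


P = nRT/V = 2.1210 * 8.314 * 631.9970 / 0.0420
= 11144.6313 / 0.0420 = 265348.3644 Pa = 265.3484 kPa

265.3484 kPa


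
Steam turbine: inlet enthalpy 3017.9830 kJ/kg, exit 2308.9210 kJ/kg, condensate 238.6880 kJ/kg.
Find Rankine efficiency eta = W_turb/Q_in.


W = 709.0620 kJ/kg
Q_in = 2779.2950 kJ/kg
eta = 0.2551 = 25.5123%

eta = 25.5123%


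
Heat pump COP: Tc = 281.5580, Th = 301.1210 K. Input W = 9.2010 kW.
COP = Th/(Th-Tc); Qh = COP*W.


COP = 301.1210 / 19.5630 = 15.3924
Qh = 15.3924 * 9.2010 = 141.6252 kW

COP = 15.3924, Qh = 141.6252 kW


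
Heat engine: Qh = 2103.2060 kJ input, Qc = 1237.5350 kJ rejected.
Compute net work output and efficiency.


W = 2103.2060 - 1237.5350 = 865.6710 kJ
eta = 865.6710 / 2103.2060 = 0.4116 = 41.1596%

W = 865.6710 kJ, eta = 41.1596%


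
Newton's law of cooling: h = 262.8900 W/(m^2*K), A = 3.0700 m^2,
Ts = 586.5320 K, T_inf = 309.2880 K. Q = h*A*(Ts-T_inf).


dT = 277.2440 K
Q = 262.8900 * 3.0700 * 277.2440 = 223755.9527 W

223755.9527 W


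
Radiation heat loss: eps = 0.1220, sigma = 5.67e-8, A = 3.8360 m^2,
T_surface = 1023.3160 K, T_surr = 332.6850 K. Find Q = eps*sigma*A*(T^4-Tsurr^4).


T^4 = 1.0966e+12
Tsurr^4 = 1.2250e+10
Q = 0.1220 * 5.67e-8 * 3.8360 * 1.0843e+12 = 28772.7731 W

28772.7731 W


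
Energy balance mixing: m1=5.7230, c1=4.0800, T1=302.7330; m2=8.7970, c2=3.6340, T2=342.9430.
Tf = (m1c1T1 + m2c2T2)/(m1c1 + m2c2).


num = 18032.0711
den = 55.3181
Tf = 325.9703 K

325.9703 K


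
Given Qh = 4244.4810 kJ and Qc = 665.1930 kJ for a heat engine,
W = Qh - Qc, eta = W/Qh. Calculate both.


W = 4244.4810 - 665.1930 = 3579.2880 kJ
eta = 3579.2880 / 4244.4810 = 0.8433 = 84.3280%

W = 3579.2880 kJ, eta = 84.3280%


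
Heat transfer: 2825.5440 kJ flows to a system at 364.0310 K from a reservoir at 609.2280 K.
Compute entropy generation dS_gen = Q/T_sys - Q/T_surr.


dS_sys = 2825.5440/364.0310 = 7.7618 kJ/K
dS_surr = -2825.5440/609.2280 = -4.6379 kJ/K
dS_gen = 7.7618 - 4.6379 = 3.1239 kJ/K (irreversible)

dS_gen = 3.1239 kJ/K, irreversible


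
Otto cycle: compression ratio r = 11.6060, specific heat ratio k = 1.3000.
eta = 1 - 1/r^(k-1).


r^(k-1) = 2.0864
eta = 1 - 1/2.0864 = 0.5207 = 52.0713%

52.0713%


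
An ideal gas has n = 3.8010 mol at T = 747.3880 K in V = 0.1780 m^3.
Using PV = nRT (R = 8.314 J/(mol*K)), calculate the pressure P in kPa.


P = nRT/V = 3.8010 * 8.314 * 747.3880 / 0.1780
= 23618.5923 / 0.1780 = 132688.7210 Pa = 132.6887 kPa

132.6887 kPa


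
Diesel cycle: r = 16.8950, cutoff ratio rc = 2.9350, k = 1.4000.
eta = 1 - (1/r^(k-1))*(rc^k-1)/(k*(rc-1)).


r^(k-1) = 3.0982
rc^k = 4.5149
eta = 0.5812 = 58.1202%

58.1202%


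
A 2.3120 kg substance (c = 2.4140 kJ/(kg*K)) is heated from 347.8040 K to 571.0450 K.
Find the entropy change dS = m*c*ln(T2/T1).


T2/T1 = 1.6419
ln(T2/T1) = 0.4958
dS = 2.3120 * 2.4140 * 0.4958 = 2.7673 kJ/K

2.7673 kJ/K


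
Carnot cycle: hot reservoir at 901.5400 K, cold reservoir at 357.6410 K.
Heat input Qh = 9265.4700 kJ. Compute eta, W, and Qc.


eta = 1 - 357.6410/901.5400 = 0.6033
W = 0.6033 * 9265.4700 = 5589.8572 kJ
Qc = 9265.4700 - 5589.8572 = 3675.6128 kJ

eta = 60.3300%, W = 5589.8572 kJ, Qc = 3675.6128 kJ


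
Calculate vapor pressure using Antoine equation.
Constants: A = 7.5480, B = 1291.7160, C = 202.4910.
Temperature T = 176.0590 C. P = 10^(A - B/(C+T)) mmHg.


C+T = 378.5500
B/(C+T) = 3.4123
log10(P) = 7.5480 - 3.4123 = 4.1357
P = 10^4.1357 = 13668.6887 mmHg

13668.6887 mmHg


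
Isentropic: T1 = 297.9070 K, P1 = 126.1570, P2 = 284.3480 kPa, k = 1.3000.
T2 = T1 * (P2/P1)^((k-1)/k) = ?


(k-1)/k = 0.2308
(P2/P1)^exp = 1.2063
T2 = 297.9070 * 1.2063 = 359.3587 K

359.3587 K


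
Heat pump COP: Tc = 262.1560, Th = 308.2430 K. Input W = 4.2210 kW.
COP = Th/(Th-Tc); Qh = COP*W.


COP = 308.2430 / 46.0870 = 6.6883
Qh = 6.6883 * 4.2210 = 28.2313 kW

COP = 6.6883, Qh = 28.2313 kW


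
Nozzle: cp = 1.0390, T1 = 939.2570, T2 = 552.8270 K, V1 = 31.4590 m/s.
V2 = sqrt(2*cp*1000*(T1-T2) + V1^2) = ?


dT = 386.4300 K
2*cp*1000*dT = 803001.5400
V1^2 = 989.6687
V2 = sqrt(803991.2087) = 896.6556 m/s

896.6556 m/s


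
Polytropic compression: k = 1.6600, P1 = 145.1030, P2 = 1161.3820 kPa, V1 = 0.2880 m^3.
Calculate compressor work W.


(k-1)/k = 0.3976
(P2/P1)^exp = 2.2864
W = 2.5152 * 145.1030 * 0.2880 * (2.2864 - 1) = 135.2049 kJ

135.2049 kJ


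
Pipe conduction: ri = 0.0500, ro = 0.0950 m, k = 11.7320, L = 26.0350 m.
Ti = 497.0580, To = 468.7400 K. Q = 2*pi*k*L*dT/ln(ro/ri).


dT = 28.3180 K
ln(ro/ri) = 0.6419
Q = 2*pi*11.7320*26.0350*28.3180 / 0.6419 = 84671.2375 W

84671.2375 W


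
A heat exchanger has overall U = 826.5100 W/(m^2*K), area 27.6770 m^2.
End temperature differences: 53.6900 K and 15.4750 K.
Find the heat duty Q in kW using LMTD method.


LMTD = 30.7194 K
Q = 826.5100 * 27.6770 * 30.7194 = 702716.7080 W = 702.7167 kW

702.7167 kW


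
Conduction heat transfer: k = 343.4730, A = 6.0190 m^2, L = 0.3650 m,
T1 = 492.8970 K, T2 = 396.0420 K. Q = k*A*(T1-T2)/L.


dT = 96.8550 K
Q = 343.4730 * 6.0190 * 96.8550 / 0.3650 = 548587.7780 W

548587.7780 W


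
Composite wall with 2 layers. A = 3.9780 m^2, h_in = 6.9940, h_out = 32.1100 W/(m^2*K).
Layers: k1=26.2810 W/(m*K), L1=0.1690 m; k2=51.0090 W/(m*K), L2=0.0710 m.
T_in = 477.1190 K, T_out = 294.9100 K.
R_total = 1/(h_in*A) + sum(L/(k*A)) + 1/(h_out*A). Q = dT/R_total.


R_conv_in = 1/(6.9940*3.9780) = 0.0359
R_1 = 0.1690/(26.2810*3.9780) = 0.0016
R_2 = 0.0710/(51.0090*3.9780) = 0.0003
R_conv_out = 1/(32.1100*3.9780) = 0.0078
R_total = 0.0457 K/W
Q = 182.2090 / 0.0457 = 3983.7708 W

R_total = 0.0457 K/W, Q = 3983.7708 W


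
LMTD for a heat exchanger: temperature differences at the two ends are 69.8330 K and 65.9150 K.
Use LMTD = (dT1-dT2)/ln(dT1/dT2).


dT1/dT2 = 1.0594
ln(dT1/dT2) = 0.0577
LMTD = 3.9180 / 0.0577 = 67.8551 K

67.8551 K


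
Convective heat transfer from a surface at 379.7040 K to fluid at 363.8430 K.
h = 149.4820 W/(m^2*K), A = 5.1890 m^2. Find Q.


dT = 15.8610 K
Q = 149.4820 * 5.1890 * 15.8610 = 12302.7765 W

12302.7765 W


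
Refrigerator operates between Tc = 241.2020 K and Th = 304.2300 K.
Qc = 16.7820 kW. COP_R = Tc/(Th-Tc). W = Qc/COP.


COP = 241.2020 / 63.0280 = 3.8269
W = 16.7820 / 3.8269 = 4.3853 kW

COP = 3.8269, W = 4.3853 kW


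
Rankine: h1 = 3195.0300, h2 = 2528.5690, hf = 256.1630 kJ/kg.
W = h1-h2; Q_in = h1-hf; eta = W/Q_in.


W = 666.4610 kJ/kg
Q_in = 2938.8670 kJ/kg
eta = 0.2268 = 22.6775%

eta = 22.6775%


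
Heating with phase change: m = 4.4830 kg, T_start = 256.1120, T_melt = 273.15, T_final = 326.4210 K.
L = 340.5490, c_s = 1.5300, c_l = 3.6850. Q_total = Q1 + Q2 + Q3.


Q1 (sensible, solid) = 4.4830 * 1.5300 * 17.0380 = 116.8635 kJ
Q2 (latent) = 4.4830 * 340.5490 = 1526.6812 kJ
Q3 (sensible, liquid) = 4.4830 * 3.6850 * 53.2710 = 880.0292 kJ
Q_total = 2523.5738 kJ

2523.5738 kJ


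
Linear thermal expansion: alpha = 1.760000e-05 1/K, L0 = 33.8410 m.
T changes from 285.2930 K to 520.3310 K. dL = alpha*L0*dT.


dT = 235.0380 K
dL = 1.760000e-05 * 33.8410 * 235.0380 = 0.139989 m
L_final = 33.980989 m

dL = 0.139989 m


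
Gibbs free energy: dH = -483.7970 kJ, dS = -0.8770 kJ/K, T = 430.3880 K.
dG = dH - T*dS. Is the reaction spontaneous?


T*dS = 430.3880 * -0.8770 = -377.4503 kJ
dG = -483.7970 + 377.4503 = -106.3467 kJ (spontaneous)

dG = -106.3467 kJ, spontaneous


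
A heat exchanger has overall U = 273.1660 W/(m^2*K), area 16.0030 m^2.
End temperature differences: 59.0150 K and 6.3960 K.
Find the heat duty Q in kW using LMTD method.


LMTD = 23.6797 K
Q = 273.1660 * 16.0030 * 23.6797 = 103515.0162 W = 103.5150 kW

103.5150 kW


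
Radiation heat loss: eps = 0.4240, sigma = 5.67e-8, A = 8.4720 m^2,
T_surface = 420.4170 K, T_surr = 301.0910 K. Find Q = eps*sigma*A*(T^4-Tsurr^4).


T^4 = 3.1241e+10
Tsurr^4 = 8.2185e+09
Q = 0.4240 * 5.67e-8 * 8.4720 * 2.3022e+10 = 4689.0260 W

4689.0260 W


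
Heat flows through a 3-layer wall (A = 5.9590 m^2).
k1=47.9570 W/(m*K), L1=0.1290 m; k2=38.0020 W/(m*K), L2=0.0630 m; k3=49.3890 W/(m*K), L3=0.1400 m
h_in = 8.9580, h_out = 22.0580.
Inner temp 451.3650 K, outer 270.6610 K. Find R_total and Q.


R_conv_in = 1/(8.9580*5.9590) = 0.0187
R_1 = 0.1290/(47.9570*5.9590) = 0.0005
R_2 = 0.0630/(38.0020*5.9590) = 0.0003
R_3 = 0.1400/(49.3890*5.9590) = 0.0005
R_conv_out = 1/(22.0580*5.9590) = 0.0076
R_total = 0.0275 K/W
Q = 180.7040 / 0.0275 = 6559.9683 W

R_total = 0.0275 K/W, Q = 6559.9683 W


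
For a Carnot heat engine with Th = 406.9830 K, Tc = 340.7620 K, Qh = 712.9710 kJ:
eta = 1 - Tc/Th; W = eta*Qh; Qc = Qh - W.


eta = 1 - 340.7620/406.9830 = 0.1627
W = 0.1627 * 712.9710 = 116.0089 kJ
Qc = 712.9710 - 116.0089 = 596.9621 kJ

eta = 16.2712%, W = 116.0089 kJ, Qc = 596.9621 kJ


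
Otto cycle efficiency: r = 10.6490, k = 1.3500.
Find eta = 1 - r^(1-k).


r^(k-1) = 2.2885
eta = 1 - 1/2.2885 = 0.5630 = 56.3040%

56.3040%


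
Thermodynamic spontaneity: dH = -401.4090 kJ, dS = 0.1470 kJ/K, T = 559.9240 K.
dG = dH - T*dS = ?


T*dS = 559.9240 * 0.1470 = 82.3088 kJ
dG = -401.4090 - 82.3088 = -483.7178 kJ (spontaneous)

dG = -483.7178 kJ, spontaneous


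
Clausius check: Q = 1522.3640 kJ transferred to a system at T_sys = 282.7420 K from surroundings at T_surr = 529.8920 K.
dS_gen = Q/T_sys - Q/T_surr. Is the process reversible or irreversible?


dS_sys = 1522.3640/282.7420 = 5.3843 kJ/K
dS_surr = -1522.3640/529.8920 = -2.8730 kJ/K
dS_gen = 5.3843 - 2.8730 = 2.5113 kJ/K (irreversible)

dS_gen = 2.5113 kJ/K, irreversible


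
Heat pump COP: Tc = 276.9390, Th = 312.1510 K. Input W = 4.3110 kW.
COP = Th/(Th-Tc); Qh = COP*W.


COP = 312.1510 / 35.2120 = 8.8649
Qh = 8.8649 * 4.3110 = 38.2166 kW

COP = 8.8649, Qh = 38.2166 kW


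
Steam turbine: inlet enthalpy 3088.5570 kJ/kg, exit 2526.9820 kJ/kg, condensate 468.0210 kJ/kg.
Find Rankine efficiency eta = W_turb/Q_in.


W = 561.5750 kJ/kg
Q_in = 2620.5360 kJ/kg
eta = 0.2143 = 21.4298%

eta = 21.4298%


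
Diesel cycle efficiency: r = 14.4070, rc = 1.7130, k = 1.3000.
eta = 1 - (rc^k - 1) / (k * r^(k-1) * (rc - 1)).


r^(k-1) = 2.2262
rc^k = 2.0132
eta = 0.5090 = 50.8995%

50.8995%


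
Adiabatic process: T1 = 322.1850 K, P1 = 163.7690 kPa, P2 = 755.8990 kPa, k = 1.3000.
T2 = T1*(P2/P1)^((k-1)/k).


(k-1)/k = 0.2308
(P2/P1)^exp = 1.4233
T2 = 322.1850 * 1.4233 = 458.5531 K

458.5531 K


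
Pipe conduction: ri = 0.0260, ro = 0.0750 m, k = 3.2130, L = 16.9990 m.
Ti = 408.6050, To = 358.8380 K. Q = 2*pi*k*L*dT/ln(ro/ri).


dT = 49.7670 K
ln(ro/ri) = 1.0594
Q = 2*pi*3.2130*16.9990*49.7670 / 1.0594 = 16121.2575 W

16121.2575 W


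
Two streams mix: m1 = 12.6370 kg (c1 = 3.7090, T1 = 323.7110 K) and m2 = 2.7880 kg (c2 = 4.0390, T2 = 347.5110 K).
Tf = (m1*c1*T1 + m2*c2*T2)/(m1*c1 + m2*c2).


num = 19085.7677
den = 58.1314
Tf = 328.3213 K

328.3213 K


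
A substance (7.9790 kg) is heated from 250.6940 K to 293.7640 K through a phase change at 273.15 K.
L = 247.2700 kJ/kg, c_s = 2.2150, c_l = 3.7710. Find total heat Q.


Q1 (sensible, solid) = 7.9790 * 2.2150 * 22.4560 = 396.8758 kJ
Q2 (latent) = 7.9790 * 247.2700 = 1972.9673 kJ
Q3 (sensible, liquid) = 7.9790 * 3.7710 * 20.6140 = 620.2507 kJ
Q_total = 2990.0938 kJ

2990.0938 kJ


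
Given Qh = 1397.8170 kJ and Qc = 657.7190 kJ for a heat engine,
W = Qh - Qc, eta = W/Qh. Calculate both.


W = 1397.8170 - 657.7190 = 740.0980 kJ
eta = 740.0980 / 1397.8170 = 0.5295 = 52.9467%

W = 740.0980 kJ, eta = 52.9467%


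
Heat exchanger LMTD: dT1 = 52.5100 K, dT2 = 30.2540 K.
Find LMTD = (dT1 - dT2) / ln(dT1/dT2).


dT1/dT2 = 1.7356
ln(dT1/dT2) = 0.5514
LMTD = 22.2560 / 0.5514 = 40.3645 K

40.3645 K


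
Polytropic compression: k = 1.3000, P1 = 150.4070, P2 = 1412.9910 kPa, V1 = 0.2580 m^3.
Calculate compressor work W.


(k-1)/k = 0.2308
(P2/P1)^exp = 1.6769
W = 4.3333 * 150.4070 * 0.2580 * (1.6769 - 1) = 113.8252 kJ

113.8252 kJ


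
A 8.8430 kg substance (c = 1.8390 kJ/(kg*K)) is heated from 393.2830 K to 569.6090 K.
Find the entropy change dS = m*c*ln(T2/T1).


T2/T1 = 1.4483
ln(T2/T1) = 0.3704
dS = 8.8430 * 1.8390 * 0.3704 = 6.0239 kJ/K

6.0239 kJ/K


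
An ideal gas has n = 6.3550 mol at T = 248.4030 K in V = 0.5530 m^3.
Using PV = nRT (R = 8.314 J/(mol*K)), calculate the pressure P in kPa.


P = nRT/V = 6.3550 * 8.314 * 248.4030 / 0.5530
= 13124.4893 / 0.5530 = 23733.2536 Pa = 23.7333 kPa

23.7333 kPa


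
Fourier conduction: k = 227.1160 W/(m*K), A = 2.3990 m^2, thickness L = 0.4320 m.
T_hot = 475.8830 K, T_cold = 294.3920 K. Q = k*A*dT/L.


dT = 181.4910 K
Q = 227.1160 * 2.3990 * 181.4910 / 0.4320 = 228901.8620 W

228901.8620 W


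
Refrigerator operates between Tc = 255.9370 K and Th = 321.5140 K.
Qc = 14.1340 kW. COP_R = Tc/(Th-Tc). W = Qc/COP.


COP = 255.9370 / 65.5770 = 3.9028
W = 14.1340 / 3.9028 = 3.6215 kW

COP = 3.9028, W = 3.6215 kW


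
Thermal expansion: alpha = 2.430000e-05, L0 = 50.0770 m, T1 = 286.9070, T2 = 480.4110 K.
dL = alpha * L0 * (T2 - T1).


dT = 193.5040 K
dL = 2.430000e-05 * 50.0770 * 193.5040 = 0.235469 m
L_final = 50.312469 m

dL = 0.235469 m


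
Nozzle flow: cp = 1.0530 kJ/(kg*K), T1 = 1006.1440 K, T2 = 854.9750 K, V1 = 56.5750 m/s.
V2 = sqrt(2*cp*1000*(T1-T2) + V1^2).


dT = 151.1690 K
2*cp*1000*dT = 318361.9140
V1^2 = 3200.7306
V2 = sqrt(321562.6446) = 567.0649 m/s

567.0649 m/s


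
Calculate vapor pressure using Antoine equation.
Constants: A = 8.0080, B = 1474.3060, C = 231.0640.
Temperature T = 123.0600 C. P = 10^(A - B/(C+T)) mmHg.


C+T = 354.1240
B/(C+T) = 4.1632
log10(P) = 8.0080 - 4.1632 = 3.8448
P = 10^3.8448 = 6994.4263 mmHg

6994.4263 mmHg


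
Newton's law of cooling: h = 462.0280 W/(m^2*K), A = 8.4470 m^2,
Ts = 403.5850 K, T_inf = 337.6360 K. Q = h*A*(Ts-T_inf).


dT = 65.9490 K
Q = 462.0280 * 8.4470 * 65.9490 = 257382.4938 W

257382.4938 W


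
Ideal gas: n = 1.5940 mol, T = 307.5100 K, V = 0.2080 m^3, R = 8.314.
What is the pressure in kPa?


P = nRT/V = 1.5940 * 8.314 * 307.5100 / 0.2080
= 4075.2812 / 0.2080 = 19592.6981 Pa = 19.5927 kPa

19.5927 kPa


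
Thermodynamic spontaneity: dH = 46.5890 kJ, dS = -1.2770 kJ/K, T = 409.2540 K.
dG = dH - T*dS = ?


T*dS = 409.2540 * -1.2770 = -522.6174 kJ
dG = 46.5890 + 522.6174 = 569.2064 kJ (non-spontaneous)

dG = 569.2064 kJ, non-spontaneous
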